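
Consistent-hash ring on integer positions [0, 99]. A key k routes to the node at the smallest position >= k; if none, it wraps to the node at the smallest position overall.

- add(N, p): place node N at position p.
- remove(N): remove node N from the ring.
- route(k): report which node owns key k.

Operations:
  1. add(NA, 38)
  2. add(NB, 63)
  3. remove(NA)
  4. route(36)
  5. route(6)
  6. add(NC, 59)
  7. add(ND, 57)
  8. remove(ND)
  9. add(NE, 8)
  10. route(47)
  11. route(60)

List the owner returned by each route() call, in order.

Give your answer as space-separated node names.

Op 1: add NA@38 -> ring=[38:NA]
Op 2: add NB@63 -> ring=[38:NA,63:NB]
Op 3: remove NA -> ring=[63:NB]
Op 4: route key 36: smallest pos >= 36 is 63 -> NB
Op 5: route key 6: smallest pos >= 6 is 63 -> NB
Op 6: add NC@59 -> ring=[59:NC,63:NB]
Op 7: add ND@57 -> ring=[57:ND,59:NC,63:NB]
Op 8: remove ND -> ring=[59:NC,63:NB]
Op 9: add NE@8 -> ring=[8:NE,59:NC,63:NB]
Op 10: route key 47: smallest pos >= 47 is 59 -> NC
Op 11: route key 60: smallest pos >= 60 is 63 -> NB

Answer: NB NB NC NB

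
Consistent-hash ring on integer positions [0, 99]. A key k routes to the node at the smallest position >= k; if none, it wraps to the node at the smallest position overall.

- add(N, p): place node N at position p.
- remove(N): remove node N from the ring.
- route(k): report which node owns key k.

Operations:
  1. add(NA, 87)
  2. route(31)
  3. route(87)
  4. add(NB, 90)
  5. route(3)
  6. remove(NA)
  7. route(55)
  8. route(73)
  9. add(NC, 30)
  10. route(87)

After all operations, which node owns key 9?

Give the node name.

Op 1: add NA@87 -> ring=[87:NA]
Op 2: route key 31: smallest pos >= 31 is 87 -> NA
Op 3: route key 87: smallest pos >= 87 is 87 -> NA
Op 4: add NB@90 -> ring=[87:NA,90:NB]
Op 5: route key 3: smallest pos >= 3 is 87 -> NA
Op 6: remove NA -> ring=[90:NB]
Op 7: route key 55: smallest pos >= 55 is 90 -> NB
Op 8: route key 73: smallest pos >= 73 is 90 -> NB
Op 9: add NC@30 -> ring=[30:NC,90:NB]
Op 10: route key 87: smallest pos >= 87 is 90 -> NB
Final route key 9: smallest pos >= 9 is 30 -> NC

Answer: NC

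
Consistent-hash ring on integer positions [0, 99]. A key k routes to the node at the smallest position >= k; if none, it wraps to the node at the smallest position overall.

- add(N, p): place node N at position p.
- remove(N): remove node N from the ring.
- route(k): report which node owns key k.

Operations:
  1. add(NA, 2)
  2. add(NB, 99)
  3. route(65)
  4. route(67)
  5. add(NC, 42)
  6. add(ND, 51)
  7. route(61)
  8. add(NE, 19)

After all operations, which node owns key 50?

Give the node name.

Op 1: add NA@2 -> ring=[2:NA]
Op 2: add NB@99 -> ring=[2:NA,99:NB]
Op 3: route key 65: smallest pos >= 65 is 99 -> NB
Op 4: route key 67: smallest pos >= 67 is 99 -> NB
Op 5: add NC@42 -> ring=[2:NA,42:NC,99:NB]
Op 6: add ND@51 -> ring=[2:NA,42:NC,51:ND,99:NB]
Op 7: route key 61: smallest pos >= 61 is 99 -> NB
Op 8: add NE@19 -> ring=[2:NA,19:NE,42:NC,51:ND,99:NB]
Final route key 50: smallest pos >= 50 is 51 -> ND

Answer: ND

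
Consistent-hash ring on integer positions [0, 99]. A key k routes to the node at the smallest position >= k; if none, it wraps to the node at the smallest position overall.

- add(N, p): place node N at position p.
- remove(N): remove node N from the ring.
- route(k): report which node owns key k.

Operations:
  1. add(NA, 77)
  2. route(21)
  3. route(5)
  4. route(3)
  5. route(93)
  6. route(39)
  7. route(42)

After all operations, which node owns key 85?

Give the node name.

Op 1: add NA@77 -> ring=[77:NA]
Op 2: route key 21: smallest pos >= 21 is 77 -> NA
Op 3: route key 5: smallest pos >= 5 is 77 -> NA
Op 4: route key 3: smallest pos >= 3 is 77 -> NA
Op 5: route key 93: none >= 93, wrap to smallest pos 77 -> NA
Op 6: route key 39: smallest pos >= 39 is 77 -> NA
Op 7: route key 42: smallest pos >= 42 is 77 -> NA
Final route key 85: none >= 85, wrap to smallest pos 77 -> NA

Answer: NA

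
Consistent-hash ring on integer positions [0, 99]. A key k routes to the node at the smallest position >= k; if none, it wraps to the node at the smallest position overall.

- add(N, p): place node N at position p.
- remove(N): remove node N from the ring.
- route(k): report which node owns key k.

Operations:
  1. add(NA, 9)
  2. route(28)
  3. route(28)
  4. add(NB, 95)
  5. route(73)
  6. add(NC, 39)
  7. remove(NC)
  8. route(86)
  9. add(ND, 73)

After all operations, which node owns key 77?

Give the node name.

Op 1: add NA@9 -> ring=[9:NA]
Op 2: route key 28: none >= 28, wrap to smallest pos 9 -> NA
Op 3: route key 28: none >= 28, wrap to smallest pos 9 -> NA
Op 4: add NB@95 -> ring=[9:NA,95:NB]
Op 5: route key 73: smallest pos >= 73 is 95 -> NB
Op 6: add NC@39 -> ring=[9:NA,39:NC,95:NB]
Op 7: remove NC -> ring=[9:NA,95:NB]
Op 8: route key 86: smallest pos >= 86 is 95 -> NB
Op 9: add ND@73 -> ring=[9:NA,73:ND,95:NB]
Final route key 77: smallest pos >= 77 is 95 -> NB

Answer: NB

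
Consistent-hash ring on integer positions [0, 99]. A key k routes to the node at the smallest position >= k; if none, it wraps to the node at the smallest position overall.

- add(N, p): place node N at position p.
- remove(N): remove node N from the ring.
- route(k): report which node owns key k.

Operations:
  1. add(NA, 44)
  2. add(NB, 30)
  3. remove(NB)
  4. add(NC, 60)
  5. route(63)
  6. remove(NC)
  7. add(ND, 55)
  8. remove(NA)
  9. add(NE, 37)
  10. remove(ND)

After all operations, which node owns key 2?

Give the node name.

Answer: NE

Derivation:
Op 1: add NA@44 -> ring=[44:NA]
Op 2: add NB@30 -> ring=[30:NB,44:NA]
Op 3: remove NB -> ring=[44:NA]
Op 4: add NC@60 -> ring=[44:NA,60:NC]
Op 5: route key 63: none >= 63, wrap to smallest pos 44 -> NA
Op 6: remove NC -> ring=[44:NA]
Op 7: add ND@55 -> ring=[44:NA,55:ND]
Op 8: remove NA -> ring=[55:ND]
Op 9: add NE@37 -> ring=[37:NE,55:ND]
Op 10: remove ND -> ring=[37:NE]
Final route key 2: smallest pos >= 2 is 37 -> NE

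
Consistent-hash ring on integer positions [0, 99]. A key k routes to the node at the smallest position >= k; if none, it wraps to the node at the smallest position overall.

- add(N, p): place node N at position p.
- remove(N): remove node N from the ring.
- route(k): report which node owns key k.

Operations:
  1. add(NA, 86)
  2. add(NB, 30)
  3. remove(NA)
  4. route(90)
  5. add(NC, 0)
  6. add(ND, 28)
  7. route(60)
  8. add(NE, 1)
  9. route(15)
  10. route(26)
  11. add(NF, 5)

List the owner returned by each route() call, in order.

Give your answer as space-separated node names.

Op 1: add NA@86 -> ring=[86:NA]
Op 2: add NB@30 -> ring=[30:NB,86:NA]
Op 3: remove NA -> ring=[30:NB]
Op 4: route key 90: none >= 90, wrap to smallest pos 30 -> NB
Op 5: add NC@0 -> ring=[0:NC,30:NB]
Op 6: add ND@28 -> ring=[0:NC,28:ND,30:NB]
Op 7: route key 60: none >= 60, wrap to smallest pos 0 -> NC
Op 8: add NE@1 -> ring=[0:NC,1:NE,28:ND,30:NB]
Op 9: route key 15: smallest pos >= 15 is 28 -> ND
Op 10: route key 26: smallest pos >= 26 is 28 -> ND
Op 11: add NF@5 -> ring=[0:NC,1:NE,5:NF,28:ND,30:NB]

Answer: NB NC ND ND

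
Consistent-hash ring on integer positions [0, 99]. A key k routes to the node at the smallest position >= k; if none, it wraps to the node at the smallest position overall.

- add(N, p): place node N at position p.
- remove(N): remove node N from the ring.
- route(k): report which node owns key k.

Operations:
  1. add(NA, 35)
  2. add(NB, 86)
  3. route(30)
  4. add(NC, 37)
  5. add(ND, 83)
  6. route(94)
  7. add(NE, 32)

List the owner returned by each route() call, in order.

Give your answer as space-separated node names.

Answer: NA NA

Derivation:
Op 1: add NA@35 -> ring=[35:NA]
Op 2: add NB@86 -> ring=[35:NA,86:NB]
Op 3: route key 30: smallest pos >= 30 is 35 -> NA
Op 4: add NC@37 -> ring=[35:NA,37:NC,86:NB]
Op 5: add ND@83 -> ring=[35:NA,37:NC,83:ND,86:NB]
Op 6: route key 94: none >= 94, wrap to smallest pos 35 -> NA
Op 7: add NE@32 -> ring=[32:NE,35:NA,37:NC,83:ND,86:NB]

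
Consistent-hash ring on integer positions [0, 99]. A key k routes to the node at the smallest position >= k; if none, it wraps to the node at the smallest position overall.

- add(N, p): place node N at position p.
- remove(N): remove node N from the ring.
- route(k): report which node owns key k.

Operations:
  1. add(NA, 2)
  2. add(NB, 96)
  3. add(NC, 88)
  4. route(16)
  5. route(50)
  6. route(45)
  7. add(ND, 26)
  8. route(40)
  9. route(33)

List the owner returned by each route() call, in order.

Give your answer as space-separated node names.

Answer: NC NC NC NC NC

Derivation:
Op 1: add NA@2 -> ring=[2:NA]
Op 2: add NB@96 -> ring=[2:NA,96:NB]
Op 3: add NC@88 -> ring=[2:NA,88:NC,96:NB]
Op 4: route key 16: smallest pos >= 16 is 88 -> NC
Op 5: route key 50: smallest pos >= 50 is 88 -> NC
Op 6: route key 45: smallest pos >= 45 is 88 -> NC
Op 7: add ND@26 -> ring=[2:NA,26:ND,88:NC,96:NB]
Op 8: route key 40: smallest pos >= 40 is 88 -> NC
Op 9: route key 33: smallest pos >= 33 is 88 -> NC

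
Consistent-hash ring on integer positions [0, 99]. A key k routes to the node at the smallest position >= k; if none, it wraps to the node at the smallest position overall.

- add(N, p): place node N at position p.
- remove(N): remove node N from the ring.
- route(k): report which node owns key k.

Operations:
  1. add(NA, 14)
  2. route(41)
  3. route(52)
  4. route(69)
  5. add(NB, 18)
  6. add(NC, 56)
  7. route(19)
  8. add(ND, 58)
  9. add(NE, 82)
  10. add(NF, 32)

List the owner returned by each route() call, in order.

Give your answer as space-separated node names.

Answer: NA NA NA NC

Derivation:
Op 1: add NA@14 -> ring=[14:NA]
Op 2: route key 41: none >= 41, wrap to smallest pos 14 -> NA
Op 3: route key 52: none >= 52, wrap to smallest pos 14 -> NA
Op 4: route key 69: none >= 69, wrap to smallest pos 14 -> NA
Op 5: add NB@18 -> ring=[14:NA,18:NB]
Op 6: add NC@56 -> ring=[14:NA,18:NB,56:NC]
Op 7: route key 19: smallest pos >= 19 is 56 -> NC
Op 8: add ND@58 -> ring=[14:NA,18:NB,56:NC,58:ND]
Op 9: add NE@82 -> ring=[14:NA,18:NB,56:NC,58:ND,82:NE]
Op 10: add NF@32 -> ring=[14:NA,18:NB,32:NF,56:NC,58:ND,82:NE]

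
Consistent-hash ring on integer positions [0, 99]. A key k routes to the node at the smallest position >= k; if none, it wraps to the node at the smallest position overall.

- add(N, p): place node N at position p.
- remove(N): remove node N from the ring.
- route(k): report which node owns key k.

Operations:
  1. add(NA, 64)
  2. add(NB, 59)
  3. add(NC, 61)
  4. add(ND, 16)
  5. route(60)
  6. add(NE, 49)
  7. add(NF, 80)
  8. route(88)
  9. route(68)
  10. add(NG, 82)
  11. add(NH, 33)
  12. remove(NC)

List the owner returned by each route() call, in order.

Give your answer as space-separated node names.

Answer: NC ND NF

Derivation:
Op 1: add NA@64 -> ring=[64:NA]
Op 2: add NB@59 -> ring=[59:NB,64:NA]
Op 3: add NC@61 -> ring=[59:NB,61:NC,64:NA]
Op 4: add ND@16 -> ring=[16:ND,59:NB,61:NC,64:NA]
Op 5: route key 60: smallest pos >= 60 is 61 -> NC
Op 6: add NE@49 -> ring=[16:ND,49:NE,59:NB,61:NC,64:NA]
Op 7: add NF@80 -> ring=[16:ND,49:NE,59:NB,61:NC,64:NA,80:NF]
Op 8: route key 88: none >= 88, wrap to smallest pos 16 -> ND
Op 9: route key 68: smallest pos >= 68 is 80 -> NF
Op 10: add NG@82 -> ring=[16:ND,49:NE,59:NB,61:NC,64:NA,80:NF,82:NG]
Op 11: add NH@33 -> ring=[16:ND,33:NH,49:NE,59:NB,61:NC,64:NA,80:NF,82:NG]
Op 12: remove NC -> ring=[16:ND,33:NH,49:NE,59:NB,64:NA,80:NF,82:NG]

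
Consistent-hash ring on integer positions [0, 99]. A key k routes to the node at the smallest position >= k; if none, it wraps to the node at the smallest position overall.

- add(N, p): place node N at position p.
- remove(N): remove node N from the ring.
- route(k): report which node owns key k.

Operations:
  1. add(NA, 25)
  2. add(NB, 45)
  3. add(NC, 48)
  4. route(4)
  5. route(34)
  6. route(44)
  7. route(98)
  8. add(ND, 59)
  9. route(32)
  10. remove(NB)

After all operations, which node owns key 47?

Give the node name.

Op 1: add NA@25 -> ring=[25:NA]
Op 2: add NB@45 -> ring=[25:NA,45:NB]
Op 3: add NC@48 -> ring=[25:NA,45:NB,48:NC]
Op 4: route key 4: smallest pos >= 4 is 25 -> NA
Op 5: route key 34: smallest pos >= 34 is 45 -> NB
Op 6: route key 44: smallest pos >= 44 is 45 -> NB
Op 7: route key 98: none >= 98, wrap to smallest pos 25 -> NA
Op 8: add ND@59 -> ring=[25:NA,45:NB,48:NC,59:ND]
Op 9: route key 32: smallest pos >= 32 is 45 -> NB
Op 10: remove NB -> ring=[25:NA,48:NC,59:ND]
Final route key 47: smallest pos >= 47 is 48 -> NC

Answer: NC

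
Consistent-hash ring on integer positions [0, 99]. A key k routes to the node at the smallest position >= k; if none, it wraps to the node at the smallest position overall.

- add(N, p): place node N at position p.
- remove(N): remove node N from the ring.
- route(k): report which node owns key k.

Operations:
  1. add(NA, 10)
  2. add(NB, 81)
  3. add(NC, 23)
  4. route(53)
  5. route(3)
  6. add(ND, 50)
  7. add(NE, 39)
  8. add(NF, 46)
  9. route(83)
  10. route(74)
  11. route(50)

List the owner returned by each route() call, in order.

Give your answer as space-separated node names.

Op 1: add NA@10 -> ring=[10:NA]
Op 2: add NB@81 -> ring=[10:NA,81:NB]
Op 3: add NC@23 -> ring=[10:NA,23:NC,81:NB]
Op 4: route key 53: smallest pos >= 53 is 81 -> NB
Op 5: route key 3: smallest pos >= 3 is 10 -> NA
Op 6: add ND@50 -> ring=[10:NA,23:NC,50:ND,81:NB]
Op 7: add NE@39 -> ring=[10:NA,23:NC,39:NE,50:ND,81:NB]
Op 8: add NF@46 -> ring=[10:NA,23:NC,39:NE,46:NF,50:ND,81:NB]
Op 9: route key 83: none >= 83, wrap to smallest pos 10 -> NA
Op 10: route key 74: smallest pos >= 74 is 81 -> NB
Op 11: route key 50: smallest pos >= 50 is 50 -> ND

Answer: NB NA NA NB ND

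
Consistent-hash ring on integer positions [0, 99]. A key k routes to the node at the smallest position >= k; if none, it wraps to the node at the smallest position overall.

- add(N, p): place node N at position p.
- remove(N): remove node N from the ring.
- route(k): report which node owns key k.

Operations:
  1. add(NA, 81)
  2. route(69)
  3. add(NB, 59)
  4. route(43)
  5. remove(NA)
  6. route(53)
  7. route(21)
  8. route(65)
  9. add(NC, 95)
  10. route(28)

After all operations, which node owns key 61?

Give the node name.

Answer: NC

Derivation:
Op 1: add NA@81 -> ring=[81:NA]
Op 2: route key 69: smallest pos >= 69 is 81 -> NA
Op 3: add NB@59 -> ring=[59:NB,81:NA]
Op 4: route key 43: smallest pos >= 43 is 59 -> NB
Op 5: remove NA -> ring=[59:NB]
Op 6: route key 53: smallest pos >= 53 is 59 -> NB
Op 7: route key 21: smallest pos >= 21 is 59 -> NB
Op 8: route key 65: none >= 65, wrap to smallest pos 59 -> NB
Op 9: add NC@95 -> ring=[59:NB,95:NC]
Op 10: route key 28: smallest pos >= 28 is 59 -> NB
Final route key 61: smallest pos >= 61 is 95 -> NC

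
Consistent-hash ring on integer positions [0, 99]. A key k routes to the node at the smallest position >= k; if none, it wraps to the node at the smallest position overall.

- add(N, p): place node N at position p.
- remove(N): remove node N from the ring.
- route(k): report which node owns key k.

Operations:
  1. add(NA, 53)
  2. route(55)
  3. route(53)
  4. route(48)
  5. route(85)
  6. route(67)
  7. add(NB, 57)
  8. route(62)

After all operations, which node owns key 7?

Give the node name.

Op 1: add NA@53 -> ring=[53:NA]
Op 2: route key 55: none >= 55, wrap to smallest pos 53 -> NA
Op 3: route key 53: smallest pos >= 53 is 53 -> NA
Op 4: route key 48: smallest pos >= 48 is 53 -> NA
Op 5: route key 85: none >= 85, wrap to smallest pos 53 -> NA
Op 6: route key 67: none >= 67, wrap to smallest pos 53 -> NA
Op 7: add NB@57 -> ring=[53:NA,57:NB]
Op 8: route key 62: none >= 62, wrap to smallest pos 53 -> NA
Final route key 7: smallest pos >= 7 is 53 -> NA

Answer: NA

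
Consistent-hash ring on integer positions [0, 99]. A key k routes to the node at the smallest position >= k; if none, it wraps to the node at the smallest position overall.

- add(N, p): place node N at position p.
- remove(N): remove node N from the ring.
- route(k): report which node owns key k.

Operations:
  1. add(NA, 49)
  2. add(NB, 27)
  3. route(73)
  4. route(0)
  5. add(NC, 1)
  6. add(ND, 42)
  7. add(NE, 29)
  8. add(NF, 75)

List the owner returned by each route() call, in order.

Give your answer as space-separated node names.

Op 1: add NA@49 -> ring=[49:NA]
Op 2: add NB@27 -> ring=[27:NB,49:NA]
Op 3: route key 73: none >= 73, wrap to smallest pos 27 -> NB
Op 4: route key 0: smallest pos >= 0 is 27 -> NB
Op 5: add NC@1 -> ring=[1:NC,27:NB,49:NA]
Op 6: add ND@42 -> ring=[1:NC,27:NB,42:ND,49:NA]
Op 7: add NE@29 -> ring=[1:NC,27:NB,29:NE,42:ND,49:NA]
Op 8: add NF@75 -> ring=[1:NC,27:NB,29:NE,42:ND,49:NA,75:NF]

Answer: NB NB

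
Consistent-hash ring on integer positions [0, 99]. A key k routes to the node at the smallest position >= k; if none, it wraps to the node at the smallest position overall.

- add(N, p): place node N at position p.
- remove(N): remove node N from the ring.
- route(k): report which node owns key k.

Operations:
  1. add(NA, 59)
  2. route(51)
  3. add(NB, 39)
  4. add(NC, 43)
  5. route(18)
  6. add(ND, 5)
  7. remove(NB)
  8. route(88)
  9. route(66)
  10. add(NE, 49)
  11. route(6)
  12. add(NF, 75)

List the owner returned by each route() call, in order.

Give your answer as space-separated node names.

Answer: NA NB ND ND NC

Derivation:
Op 1: add NA@59 -> ring=[59:NA]
Op 2: route key 51: smallest pos >= 51 is 59 -> NA
Op 3: add NB@39 -> ring=[39:NB,59:NA]
Op 4: add NC@43 -> ring=[39:NB,43:NC,59:NA]
Op 5: route key 18: smallest pos >= 18 is 39 -> NB
Op 6: add ND@5 -> ring=[5:ND,39:NB,43:NC,59:NA]
Op 7: remove NB -> ring=[5:ND,43:NC,59:NA]
Op 8: route key 88: none >= 88, wrap to smallest pos 5 -> ND
Op 9: route key 66: none >= 66, wrap to smallest pos 5 -> ND
Op 10: add NE@49 -> ring=[5:ND,43:NC,49:NE,59:NA]
Op 11: route key 6: smallest pos >= 6 is 43 -> NC
Op 12: add NF@75 -> ring=[5:ND,43:NC,49:NE,59:NA,75:NF]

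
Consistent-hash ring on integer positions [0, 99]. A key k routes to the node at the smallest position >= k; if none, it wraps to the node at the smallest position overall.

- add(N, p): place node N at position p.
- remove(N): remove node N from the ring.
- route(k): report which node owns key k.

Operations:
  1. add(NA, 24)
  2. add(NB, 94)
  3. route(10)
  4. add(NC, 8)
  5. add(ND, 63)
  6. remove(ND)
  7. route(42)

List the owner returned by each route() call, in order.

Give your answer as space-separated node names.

Answer: NA NB

Derivation:
Op 1: add NA@24 -> ring=[24:NA]
Op 2: add NB@94 -> ring=[24:NA,94:NB]
Op 3: route key 10: smallest pos >= 10 is 24 -> NA
Op 4: add NC@8 -> ring=[8:NC,24:NA,94:NB]
Op 5: add ND@63 -> ring=[8:NC,24:NA,63:ND,94:NB]
Op 6: remove ND -> ring=[8:NC,24:NA,94:NB]
Op 7: route key 42: smallest pos >= 42 is 94 -> NB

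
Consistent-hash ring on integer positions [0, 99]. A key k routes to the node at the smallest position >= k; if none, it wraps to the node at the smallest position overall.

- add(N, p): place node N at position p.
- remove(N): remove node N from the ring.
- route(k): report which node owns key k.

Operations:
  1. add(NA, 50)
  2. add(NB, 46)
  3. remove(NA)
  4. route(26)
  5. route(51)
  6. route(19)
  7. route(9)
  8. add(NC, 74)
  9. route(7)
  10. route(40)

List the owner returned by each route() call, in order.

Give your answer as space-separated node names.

Answer: NB NB NB NB NB NB

Derivation:
Op 1: add NA@50 -> ring=[50:NA]
Op 2: add NB@46 -> ring=[46:NB,50:NA]
Op 3: remove NA -> ring=[46:NB]
Op 4: route key 26: smallest pos >= 26 is 46 -> NB
Op 5: route key 51: none >= 51, wrap to smallest pos 46 -> NB
Op 6: route key 19: smallest pos >= 19 is 46 -> NB
Op 7: route key 9: smallest pos >= 9 is 46 -> NB
Op 8: add NC@74 -> ring=[46:NB,74:NC]
Op 9: route key 7: smallest pos >= 7 is 46 -> NB
Op 10: route key 40: smallest pos >= 40 is 46 -> NB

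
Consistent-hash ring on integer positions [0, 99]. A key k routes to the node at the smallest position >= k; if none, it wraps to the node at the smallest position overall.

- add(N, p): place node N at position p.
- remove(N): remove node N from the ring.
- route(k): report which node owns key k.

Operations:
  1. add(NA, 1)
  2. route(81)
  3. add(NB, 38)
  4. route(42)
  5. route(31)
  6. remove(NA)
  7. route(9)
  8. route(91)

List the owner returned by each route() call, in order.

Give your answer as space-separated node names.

Op 1: add NA@1 -> ring=[1:NA]
Op 2: route key 81: none >= 81, wrap to smallest pos 1 -> NA
Op 3: add NB@38 -> ring=[1:NA,38:NB]
Op 4: route key 42: none >= 42, wrap to smallest pos 1 -> NA
Op 5: route key 31: smallest pos >= 31 is 38 -> NB
Op 6: remove NA -> ring=[38:NB]
Op 7: route key 9: smallest pos >= 9 is 38 -> NB
Op 8: route key 91: none >= 91, wrap to smallest pos 38 -> NB

Answer: NA NA NB NB NB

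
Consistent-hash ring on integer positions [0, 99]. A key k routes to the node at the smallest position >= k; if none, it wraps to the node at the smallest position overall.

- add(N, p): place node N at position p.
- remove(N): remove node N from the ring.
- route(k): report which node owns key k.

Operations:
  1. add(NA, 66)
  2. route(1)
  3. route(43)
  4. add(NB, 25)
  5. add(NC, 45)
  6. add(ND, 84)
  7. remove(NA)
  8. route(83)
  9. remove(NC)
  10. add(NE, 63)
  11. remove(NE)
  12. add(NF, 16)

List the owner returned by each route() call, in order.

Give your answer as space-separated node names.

Op 1: add NA@66 -> ring=[66:NA]
Op 2: route key 1: smallest pos >= 1 is 66 -> NA
Op 3: route key 43: smallest pos >= 43 is 66 -> NA
Op 4: add NB@25 -> ring=[25:NB,66:NA]
Op 5: add NC@45 -> ring=[25:NB,45:NC,66:NA]
Op 6: add ND@84 -> ring=[25:NB,45:NC,66:NA,84:ND]
Op 7: remove NA -> ring=[25:NB,45:NC,84:ND]
Op 8: route key 83: smallest pos >= 83 is 84 -> ND
Op 9: remove NC -> ring=[25:NB,84:ND]
Op 10: add NE@63 -> ring=[25:NB,63:NE,84:ND]
Op 11: remove NE -> ring=[25:NB,84:ND]
Op 12: add NF@16 -> ring=[16:NF,25:NB,84:ND]

Answer: NA NA ND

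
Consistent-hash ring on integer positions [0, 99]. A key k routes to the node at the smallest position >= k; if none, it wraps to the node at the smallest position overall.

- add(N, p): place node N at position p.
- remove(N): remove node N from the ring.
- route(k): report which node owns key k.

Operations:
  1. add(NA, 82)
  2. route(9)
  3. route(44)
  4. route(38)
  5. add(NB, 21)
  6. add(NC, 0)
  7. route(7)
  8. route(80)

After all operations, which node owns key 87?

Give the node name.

Op 1: add NA@82 -> ring=[82:NA]
Op 2: route key 9: smallest pos >= 9 is 82 -> NA
Op 3: route key 44: smallest pos >= 44 is 82 -> NA
Op 4: route key 38: smallest pos >= 38 is 82 -> NA
Op 5: add NB@21 -> ring=[21:NB,82:NA]
Op 6: add NC@0 -> ring=[0:NC,21:NB,82:NA]
Op 7: route key 7: smallest pos >= 7 is 21 -> NB
Op 8: route key 80: smallest pos >= 80 is 82 -> NA
Final route key 87: none >= 87, wrap to smallest pos 0 -> NC

Answer: NC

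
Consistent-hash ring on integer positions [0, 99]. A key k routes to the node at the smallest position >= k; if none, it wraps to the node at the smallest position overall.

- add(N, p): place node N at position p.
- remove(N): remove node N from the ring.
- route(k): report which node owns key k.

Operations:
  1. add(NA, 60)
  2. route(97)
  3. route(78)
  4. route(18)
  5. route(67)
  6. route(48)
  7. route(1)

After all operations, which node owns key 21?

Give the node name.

Op 1: add NA@60 -> ring=[60:NA]
Op 2: route key 97: none >= 97, wrap to smallest pos 60 -> NA
Op 3: route key 78: none >= 78, wrap to smallest pos 60 -> NA
Op 4: route key 18: smallest pos >= 18 is 60 -> NA
Op 5: route key 67: none >= 67, wrap to smallest pos 60 -> NA
Op 6: route key 48: smallest pos >= 48 is 60 -> NA
Op 7: route key 1: smallest pos >= 1 is 60 -> NA
Final route key 21: smallest pos >= 21 is 60 -> NA

Answer: NA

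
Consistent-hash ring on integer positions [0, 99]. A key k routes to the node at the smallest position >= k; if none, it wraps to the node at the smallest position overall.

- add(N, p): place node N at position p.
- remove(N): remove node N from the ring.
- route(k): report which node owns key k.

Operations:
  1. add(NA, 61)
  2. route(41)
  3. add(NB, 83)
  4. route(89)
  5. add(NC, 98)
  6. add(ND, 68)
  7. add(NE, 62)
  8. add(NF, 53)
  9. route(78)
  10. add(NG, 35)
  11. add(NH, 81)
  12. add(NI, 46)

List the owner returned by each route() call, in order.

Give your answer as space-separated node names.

Answer: NA NA NB

Derivation:
Op 1: add NA@61 -> ring=[61:NA]
Op 2: route key 41: smallest pos >= 41 is 61 -> NA
Op 3: add NB@83 -> ring=[61:NA,83:NB]
Op 4: route key 89: none >= 89, wrap to smallest pos 61 -> NA
Op 5: add NC@98 -> ring=[61:NA,83:NB,98:NC]
Op 6: add ND@68 -> ring=[61:NA,68:ND,83:NB,98:NC]
Op 7: add NE@62 -> ring=[61:NA,62:NE,68:ND,83:NB,98:NC]
Op 8: add NF@53 -> ring=[53:NF,61:NA,62:NE,68:ND,83:NB,98:NC]
Op 9: route key 78: smallest pos >= 78 is 83 -> NB
Op 10: add NG@35 -> ring=[35:NG,53:NF,61:NA,62:NE,68:ND,83:NB,98:NC]
Op 11: add NH@81 -> ring=[35:NG,53:NF,61:NA,62:NE,68:ND,81:NH,83:NB,98:NC]
Op 12: add NI@46 -> ring=[35:NG,46:NI,53:NF,61:NA,62:NE,68:ND,81:NH,83:NB,98:NC]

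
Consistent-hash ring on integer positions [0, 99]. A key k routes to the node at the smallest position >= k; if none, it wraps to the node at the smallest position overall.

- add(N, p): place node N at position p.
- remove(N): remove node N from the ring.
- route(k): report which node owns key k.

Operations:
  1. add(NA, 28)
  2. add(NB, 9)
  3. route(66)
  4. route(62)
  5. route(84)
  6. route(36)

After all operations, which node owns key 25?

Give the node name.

Op 1: add NA@28 -> ring=[28:NA]
Op 2: add NB@9 -> ring=[9:NB,28:NA]
Op 3: route key 66: none >= 66, wrap to smallest pos 9 -> NB
Op 4: route key 62: none >= 62, wrap to smallest pos 9 -> NB
Op 5: route key 84: none >= 84, wrap to smallest pos 9 -> NB
Op 6: route key 36: none >= 36, wrap to smallest pos 9 -> NB
Final route key 25: smallest pos >= 25 is 28 -> NA

Answer: NA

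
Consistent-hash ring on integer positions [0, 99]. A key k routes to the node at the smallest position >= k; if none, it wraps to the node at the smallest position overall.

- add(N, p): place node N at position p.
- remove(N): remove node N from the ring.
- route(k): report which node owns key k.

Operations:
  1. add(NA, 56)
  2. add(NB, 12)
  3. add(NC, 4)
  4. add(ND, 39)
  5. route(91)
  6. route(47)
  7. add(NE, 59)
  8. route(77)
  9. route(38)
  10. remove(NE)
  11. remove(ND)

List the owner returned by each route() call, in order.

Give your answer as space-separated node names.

Op 1: add NA@56 -> ring=[56:NA]
Op 2: add NB@12 -> ring=[12:NB,56:NA]
Op 3: add NC@4 -> ring=[4:NC,12:NB,56:NA]
Op 4: add ND@39 -> ring=[4:NC,12:NB,39:ND,56:NA]
Op 5: route key 91: none >= 91, wrap to smallest pos 4 -> NC
Op 6: route key 47: smallest pos >= 47 is 56 -> NA
Op 7: add NE@59 -> ring=[4:NC,12:NB,39:ND,56:NA,59:NE]
Op 8: route key 77: none >= 77, wrap to smallest pos 4 -> NC
Op 9: route key 38: smallest pos >= 38 is 39 -> ND
Op 10: remove NE -> ring=[4:NC,12:NB,39:ND,56:NA]
Op 11: remove ND -> ring=[4:NC,12:NB,56:NA]

Answer: NC NA NC ND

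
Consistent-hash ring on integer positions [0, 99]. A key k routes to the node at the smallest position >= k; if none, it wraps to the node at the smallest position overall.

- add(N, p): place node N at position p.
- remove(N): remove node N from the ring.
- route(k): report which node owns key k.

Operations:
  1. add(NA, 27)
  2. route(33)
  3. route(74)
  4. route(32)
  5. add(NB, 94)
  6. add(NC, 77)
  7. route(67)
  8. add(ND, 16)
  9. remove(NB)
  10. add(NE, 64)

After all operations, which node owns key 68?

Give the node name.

Answer: NC

Derivation:
Op 1: add NA@27 -> ring=[27:NA]
Op 2: route key 33: none >= 33, wrap to smallest pos 27 -> NA
Op 3: route key 74: none >= 74, wrap to smallest pos 27 -> NA
Op 4: route key 32: none >= 32, wrap to smallest pos 27 -> NA
Op 5: add NB@94 -> ring=[27:NA,94:NB]
Op 6: add NC@77 -> ring=[27:NA,77:NC,94:NB]
Op 7: route key 67: smallest pos >= 67 is 77 -> NC
Op 8: add ND@16 -> ring=[16:ND,27:NA,77:NC,94:NB]
Op 9: remove NB -> ring=[16:ND,27:NA,77:NC]
Op 10: add NE@64 -> ring=[16:ND,27:NA,64:NE,77:NC]
Final route key 68: smallest pos >= 68 is 77 -> NC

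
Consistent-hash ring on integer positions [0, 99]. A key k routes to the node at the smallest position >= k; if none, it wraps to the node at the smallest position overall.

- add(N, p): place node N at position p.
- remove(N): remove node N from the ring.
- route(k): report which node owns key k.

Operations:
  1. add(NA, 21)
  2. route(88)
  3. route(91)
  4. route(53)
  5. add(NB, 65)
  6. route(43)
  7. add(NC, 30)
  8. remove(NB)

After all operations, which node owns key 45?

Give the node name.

Op 1: add NA@21 -> ring=[21:NA]
Op 2: route key 88: none >= 88, wrap to smallest pos 21 -> NA
Op 3: route key 91: none >= 91, wrap to smallest pos 21 -> NA
Op 4: route key 53: none >= 53, wrap to smallest pos 21 -> NA
Op 5: add NB@65 -> ring=[21:NA,65:NB]
Op 6: route key 43: smallest pos >= 43 is 65 -> NB
Op 7: add NC@30 -> ring=[21:NA,30:NC,65:NB]
Op 8: remove NB -> ring=[21:NA,30:NC]
Final route key 45: none >= 45, wrap to smallest pos 21 -> NA

Answer: NA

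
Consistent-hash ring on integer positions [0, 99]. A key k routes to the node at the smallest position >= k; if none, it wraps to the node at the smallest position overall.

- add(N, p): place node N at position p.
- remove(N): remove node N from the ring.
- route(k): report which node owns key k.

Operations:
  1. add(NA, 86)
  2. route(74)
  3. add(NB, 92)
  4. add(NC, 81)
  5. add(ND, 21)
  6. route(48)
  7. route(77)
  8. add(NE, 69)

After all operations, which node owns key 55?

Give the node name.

Op 1: add NA@86 -> ring=[86:NA]
Op 2: route key 74: smallest pos >= 74 is 86 -> NA
Op 3: add NB@92 -> ring=[86:NA,92:NB]
Op 4: add NC@81 -> ring=[81:NC,86:NA,92:NB]
Op 5: add ND@21 -> ring=[21:ND,81:NC,86:NA,92:NB]
Op 6: route key 48: smallest pos >= 48 is 81 -> NC
Op 7: route key 77: smallest pos >= 77 is 81 -> NC
Op 8: add NE@69 -> ring=[21:ND,69:NE,81:NC,86:NA,92:NB]
Final route key 55: smallest pos >= 55 is 69 -> NE

Answer: NE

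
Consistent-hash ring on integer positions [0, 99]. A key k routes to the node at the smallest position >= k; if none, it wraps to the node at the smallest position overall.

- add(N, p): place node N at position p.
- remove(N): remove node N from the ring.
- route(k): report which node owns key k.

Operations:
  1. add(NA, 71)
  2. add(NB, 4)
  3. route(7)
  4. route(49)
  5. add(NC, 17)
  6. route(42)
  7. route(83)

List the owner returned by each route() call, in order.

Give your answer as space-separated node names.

Answer: NA NA NA NB

Derivation:
Op 1: add NA@71 -> ring=[71:NA]
Op 2: add NB@4 -> ring=[4:NB,71:NA]
Op 3: route key 7: smallest pos >= 7 is 71 -> NA
Op 4: route key 49: smallest pos >= 49 is 71 -> NA
Op 5: add NC@17 -> ring=[4:NB,17:NC,71:NA]
Op 6: route key 42: smallest pos >= 42 is 71 -> NA
Op 7: route key 83: none >= 83, wrap to smallest pos 4 -> NB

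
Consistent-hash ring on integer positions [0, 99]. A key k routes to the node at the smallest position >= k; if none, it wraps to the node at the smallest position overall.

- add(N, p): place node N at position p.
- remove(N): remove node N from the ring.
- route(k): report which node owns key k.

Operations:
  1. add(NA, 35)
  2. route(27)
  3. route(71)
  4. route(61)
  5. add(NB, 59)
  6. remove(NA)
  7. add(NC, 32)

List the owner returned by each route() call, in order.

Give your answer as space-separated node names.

Op 1: add NA@35 -> ring=[35:NA]
Op 2: route key 27: smallest pos >= 27 is 35 -> NA
Op 3: route key 71: none >= 71, wrap to smallest pos 35 -> NA
Op 4: route key 61: none >= 61, wrap to smallest pos 35 -> NA
Op 5: add NB@59 -> ring=[35:NA,59:NB]
Op 6: remove NA -> ring=[59:NB]
Op 7: add NC@32 -> ring=[32:NC,59:NB]

Answer: NA NA NA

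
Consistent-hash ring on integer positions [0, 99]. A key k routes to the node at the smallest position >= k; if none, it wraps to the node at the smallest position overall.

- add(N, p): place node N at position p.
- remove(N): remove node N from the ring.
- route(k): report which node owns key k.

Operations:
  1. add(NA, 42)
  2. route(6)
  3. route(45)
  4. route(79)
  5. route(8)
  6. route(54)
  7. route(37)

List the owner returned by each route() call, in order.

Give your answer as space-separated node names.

Answer: NA NA NA NA NA NA

Derivation:
Op 1: add NA@42 -> ring=[42:NA]
Op 2: route key 6: smallest pos >= 6 is 42 -> NA
Op 3: route key 45: none >= 45, wrap to smallest pos 42 -> NA
Op 4: route key 79: none >= 79, wrap to smallest pos 42 -> NA
Op 5: route key 8: smallest pos >= 8 is 42 -> NA
Op 6: route key 54: none >= 54, wrap to smallest pos 42 -> NA
Op 7: route key 37: smallest pos >= 37 is 42 -> NA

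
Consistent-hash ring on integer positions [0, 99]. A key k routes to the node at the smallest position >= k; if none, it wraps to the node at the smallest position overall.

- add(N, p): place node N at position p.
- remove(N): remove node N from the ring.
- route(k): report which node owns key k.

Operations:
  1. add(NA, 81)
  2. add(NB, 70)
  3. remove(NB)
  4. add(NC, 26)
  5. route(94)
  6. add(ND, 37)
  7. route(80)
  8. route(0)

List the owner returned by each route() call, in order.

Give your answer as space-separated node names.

Answer: NC NA NC

Derivation:
Op 1: add NA@81 -> ring=[81:NA]
Op 2: add NB@70 -> ring=[70:NB,81:NA]
Op 3: remove NB -> ring=[81:NA]
Op 4: add NC@26 -> ring=[26:NC,81:NA]
Op 5: route key 94: none >= 94, wrap to smallest pos 26 -> NC
Op 6: add ND@37 -> ring=[26:NC,37:ND,81:NA]
Op 7: route key 80: smallest pos >= 80 is 81 -> NA
Op 8: route key 0: smallest pos >= 0 is 26 -> NC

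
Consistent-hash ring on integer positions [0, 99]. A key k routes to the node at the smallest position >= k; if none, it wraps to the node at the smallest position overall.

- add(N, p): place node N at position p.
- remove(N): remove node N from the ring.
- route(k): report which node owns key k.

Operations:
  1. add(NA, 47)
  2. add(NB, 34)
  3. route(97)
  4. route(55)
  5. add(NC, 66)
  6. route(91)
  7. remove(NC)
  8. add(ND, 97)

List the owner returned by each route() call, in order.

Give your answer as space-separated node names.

Op 1: add NA@47 -> ring=[47:NA]
Op 2: add NB@34 -> ring=[34:NB,47:NA]
Op 3: route key 97: none >= 97, wrap to smallest pos 34 -> NB
Op 4: route key 55: none >= 55, wrap to smallest pos 34 -> NB
Op 5: add NC@66 -> ring=[34:NB,47:NA,66:NC]
Op 6: route key 91: none >= 91, wrap to smallest pos 34 -> NB
Op 7: remove NC -> ring=[34:NB,47:NA]
Op 8: add ND@97 -> ring=[34:NB,47:NA,97:ND]

Answer: NB NB NB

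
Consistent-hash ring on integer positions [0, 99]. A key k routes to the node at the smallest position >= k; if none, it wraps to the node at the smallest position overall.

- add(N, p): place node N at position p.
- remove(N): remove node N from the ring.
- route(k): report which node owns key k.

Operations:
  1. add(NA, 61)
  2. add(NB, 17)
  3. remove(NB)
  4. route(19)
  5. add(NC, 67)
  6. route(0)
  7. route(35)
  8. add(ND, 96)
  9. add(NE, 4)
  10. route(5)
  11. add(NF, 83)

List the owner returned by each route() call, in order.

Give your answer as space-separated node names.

Answer: NA NA NA NA

Derivation:
Op 1: add NA@61 -> ring=[61:NA]
Op 2: add NB@17 -> ring=[17:NB,61:NA]
Op 3: remove NB -> ring=[61:NA]
Op 4: route key 19: smallest pos >= 19 is 61 -> NA
Op 5: add NC@67 -> ring=[61:NA,67:NC]
Op 6: route key 0: smallest pos >= 0 is 61 -> NA
Op 7: route key 35: smallest pos >= 35 is 61 -> NA
Op 8: add ND@96 -> ring=[61:NA,67:NC,96:ND]
Op 9: add NE@4 -> ring=[4:NE,61:NA,67:NC,96:ND]
Op 10: route key 5: smallest pos >= 5 is 61 -> NA
Op 11: add NF@83 -> ring=[4:NE,61:NA,67:NC,83:NF,96:ND]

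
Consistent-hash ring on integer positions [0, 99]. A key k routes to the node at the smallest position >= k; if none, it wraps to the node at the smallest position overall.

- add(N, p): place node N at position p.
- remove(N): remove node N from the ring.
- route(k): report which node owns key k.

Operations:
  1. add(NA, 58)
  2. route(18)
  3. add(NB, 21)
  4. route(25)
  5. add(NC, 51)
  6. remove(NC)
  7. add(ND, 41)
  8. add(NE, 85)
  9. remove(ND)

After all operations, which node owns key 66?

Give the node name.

Op 1: add NA@58 -> ring=[58:NA]
Op 2: route key 18: smallest pos >= 18 is 58 -> NA
Op 3: add NB@21 -> ring=[21:NB,58:NA]
Op 4: route key 25: smallest pos >= 25 is 58 -> NA
Op 5: add NC@51 -> ring=[21:NB,51:NC,58:NA]
Op 6: remove NC -> ring=[21:NB,58:NA]
Op 7: add ND@41 -> ring=[21:NB,41:ND,58:NA]
Op 8: add NE@85 -> ring=[21:NB,41:ND,58:NA,85:NE]
Op 9: remove ND -> ring=[21:NB,58:NA,85:NE]
Final route key 66: smallest pos >= 66 is 85 -> NE

Answer: NE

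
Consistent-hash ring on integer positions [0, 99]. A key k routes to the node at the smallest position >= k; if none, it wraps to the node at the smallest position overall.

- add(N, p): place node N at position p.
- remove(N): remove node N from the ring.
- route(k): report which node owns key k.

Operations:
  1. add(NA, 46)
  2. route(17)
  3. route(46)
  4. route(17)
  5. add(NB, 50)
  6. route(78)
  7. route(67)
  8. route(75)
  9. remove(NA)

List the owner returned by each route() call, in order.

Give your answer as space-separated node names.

Answer: NA NA NA NA NA NA

Derivation:
Op 1: add NA@46 -> ring=[46:NA]
Op 2: route key 17: smallest pos >= 17 is 46 -> NA
Op 3: route key 46: smallest pos >= 46 is 46 -> NA
Op 4: route key 17: smallest pos >= 17 is 46 -> NA
Op 5: add NB@50 -> ring=[46:NA,50:NB]
Op 6: route key 78: none >= 78, wrap to smallest pos 46 -> NA
Op 7: route key 67: none >= 67, wrap to smallest pos 46 -> NA
Op 8: route key 75: none >= 75, wrap to smallest pos 46 -> NA
Op 9: remove NA -> ring=[50:NB]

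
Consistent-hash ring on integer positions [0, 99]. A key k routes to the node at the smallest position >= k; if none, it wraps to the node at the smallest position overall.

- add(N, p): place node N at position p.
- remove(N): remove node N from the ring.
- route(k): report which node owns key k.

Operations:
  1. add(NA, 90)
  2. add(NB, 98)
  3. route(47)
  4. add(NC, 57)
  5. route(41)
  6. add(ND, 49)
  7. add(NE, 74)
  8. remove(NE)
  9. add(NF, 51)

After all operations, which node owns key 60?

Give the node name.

Op 1: add NA@90 -> ring=[90:NA]
Op 2: add NB@98 -> ring=[90:NA,98:NB]
Op 3: route key 47: smallest pos >= 47 is 90 -> NA
Op 4: add NC@57 -> ring=[57:NC,90:NA,98:NB]
Op 5: route key 41: smallest pos >= 41 is 57 -> NC
Op 6: add ND@49 -> ring=[49:ND,57:NC,90:NA,98:NB]
Op 7: add NE@74 -> ring=[49:ND,57:NC,74:NE,90:NA,98:NB]
Op 8: remove NE -> ring=[49:ND,57:NC,90:NA,98:NB]
Op 9: add NF@51 -> ring=[49:ND,51:NF,57:NC,90:NA,98:NB]
Final route key 60: smallest pos >= 60 is 90 -> NA

Answer: NA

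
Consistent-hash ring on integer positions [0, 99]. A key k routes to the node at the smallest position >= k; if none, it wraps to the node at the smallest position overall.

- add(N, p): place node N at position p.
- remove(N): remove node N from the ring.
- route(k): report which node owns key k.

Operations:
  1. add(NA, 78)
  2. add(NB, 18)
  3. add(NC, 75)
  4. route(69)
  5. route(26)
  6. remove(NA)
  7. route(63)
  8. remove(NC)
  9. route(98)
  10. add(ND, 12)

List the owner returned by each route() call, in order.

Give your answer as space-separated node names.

Answer: NC NC NC NB

Derivation:
Op 1: add NA@78 -> ring=[78:NA]
Op 2: add NB@18 -> ring=[18:NB,78:NA]
Op 3: add NC@75 -> ring=[18:NB,75:NC,78:NA]
Op 4: route key 69: smallest pos >= 69 is 75 -> NC
Op 5: route key 26: smallest pos >= 26 is 75 -> NC
Op 6: remove NA -> ring=[18:NB,75:NC]
Op 7: route key 63: smallest pos >= 63 is 75 -> NC
Op 8: remove NC -> ring=[18:NB]
Op 9: route key 98: none >= 98, wrap to smallest pos 18 -> NB
Op 10: add ND@12 -> ring=[12:ND,18:NB]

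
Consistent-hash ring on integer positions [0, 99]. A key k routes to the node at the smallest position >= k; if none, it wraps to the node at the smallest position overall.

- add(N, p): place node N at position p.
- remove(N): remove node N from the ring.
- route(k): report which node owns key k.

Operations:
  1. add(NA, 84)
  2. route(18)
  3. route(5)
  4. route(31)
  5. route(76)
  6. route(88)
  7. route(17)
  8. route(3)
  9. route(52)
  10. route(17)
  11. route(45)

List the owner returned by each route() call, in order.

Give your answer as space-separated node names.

Op 1: add NA@84 -> ring=[84:NA]
Op 2: route key 18: smallest pos >= 18 is 84 -> NA
Op 3: route key 5: smallest pos >= 5 is 84 -> NA
Op 4: route key 31: smallest pos >= 31 is 84 -> NA
Op 5: route key 76: smallest pos >= 76 is 84 -> NA
Op 6: route key 88: none >= 88, wrap to smallest pos 84 -> NA
Op 7: route key 17: smallest pos >= 17 is 84 -> NA
Op 8: route key 3: smallest pos >= 3 is 84 -> NA
Op 9: route key 52: smallest pos >= 52 is 84 -> NA
Op 10: route key 17: smallest pos >= 17 is 84 -> NA
Op 11: route key 45: smallest pos >= 45 is 84 -> NA

Answer: NA NA NA NA NA NA NA NA NA NA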